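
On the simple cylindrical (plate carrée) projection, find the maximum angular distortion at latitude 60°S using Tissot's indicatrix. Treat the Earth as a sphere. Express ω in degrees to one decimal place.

38.9°

For the equirectangular projection with φ₀ = 0 (plate carrée), h = 1 along meridians and k = sec φ along parallels.
At 60°: h = 1.000, k = 2.000; principal scales a = 2.000, b = 1.000.
sin(ω/2) = (a − b)/(a + b) = 1.0000/3.000 = 0.3333, so ω = 2 arcsin(0.3333) ≈ 38.9°.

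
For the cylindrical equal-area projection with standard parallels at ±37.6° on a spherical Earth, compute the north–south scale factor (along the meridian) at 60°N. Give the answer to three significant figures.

Cylindrical equal-area (φ₀ = 37.6°): h = cos φ / cos 37.6° along meridians, k = cos 37.6° / cos φ along parallels; h·k = 1.
h = cos 60° / cos 37.6° = 0.5000/0.7923 = 0.6311.

0.631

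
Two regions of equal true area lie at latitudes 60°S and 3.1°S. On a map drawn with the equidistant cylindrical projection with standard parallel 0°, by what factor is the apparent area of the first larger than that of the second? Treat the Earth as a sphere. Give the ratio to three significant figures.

In the plate carrée (x = Rλ, y = Rφ), meridians are true-scale (h = 1) and parallels are stretched by k = sec φ.
Areal scale at 60°: h·k = 1.000 × 2.000 = 2.000.
Areal scale at 3.1°: h·k = 1.000 × 1.001 = 1.001.
Ratio = 2.000/1.001 ≈ 2.00.

2.00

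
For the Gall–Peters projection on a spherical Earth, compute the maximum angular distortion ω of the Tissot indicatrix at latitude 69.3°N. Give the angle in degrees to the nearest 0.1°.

73.8°

The Gall–Peters projection is cylindrical equal-area with φ₀ = 45°. Cylindrical equal-area (φ₀ = 45°): h = cos φ / cos 45° along meridians, k = cos 45° / cos φ along parallels; h·k = 1.
At 69.3°: h = 0.4999, k = 2.000; principal scales a = 2.000, b = 0.4999.
sin(ω/2) = (a − b)/(a + b) = 1.501/2.500 = 0.6001, so ω = 2 arcsin(0.6001) ≈ 73.8°.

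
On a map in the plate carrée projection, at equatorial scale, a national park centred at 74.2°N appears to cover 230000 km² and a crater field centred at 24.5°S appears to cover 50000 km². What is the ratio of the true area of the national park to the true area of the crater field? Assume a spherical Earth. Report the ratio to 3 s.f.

1.38

On the plate carrée, areal scale = h·k = 1 × sec φ, so true area = apparent × cos φ.
True area of national park: 230000 × cos(74.2°) = 230000 × 0.2723 = 62620 km².
True area of crater field: 50000 × cos(24.5°) = 50000 × 0.9100 = 45500 km².
Ratio = 62620 / 45500 ≈ 1.38.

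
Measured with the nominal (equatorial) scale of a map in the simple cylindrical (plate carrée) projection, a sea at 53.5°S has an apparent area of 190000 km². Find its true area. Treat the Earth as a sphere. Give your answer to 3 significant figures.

For the equirectangular projection with φ₀ = 0 (plate carrée), h = 1 along meridians and k = sec φ along parallels.
Areal scale = h·k = 1 × sec φ; at 53.5°, h = 1.000, k = 1.681, so h·k = 1.681.
True area = apparent / (areal scale) = 190000 / 1.681 ≈ 113000 km².

113000 km²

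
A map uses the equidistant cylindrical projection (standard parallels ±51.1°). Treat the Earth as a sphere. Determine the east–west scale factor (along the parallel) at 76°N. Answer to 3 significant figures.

With standard parallel φ₀ = 51.1°, the equirectangular projection gives x = Rλ cos φ₀, y = Rφ, so h = 1 and k = cos 51.1° / cos φ.
k = cos 51.1° / cos 76° = 0.6280/0.2419 = 2.596.

2.60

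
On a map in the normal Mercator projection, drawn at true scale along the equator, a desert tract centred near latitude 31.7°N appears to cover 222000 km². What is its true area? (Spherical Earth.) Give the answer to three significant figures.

161000 km²

For Mercator, h = k = sec φ (a conformal cylindrical projection has a single point scale, 1/cos φ).
Areal scale = k² = sec²φ = 1/cos²(31.7°) = 1/0.8508² = 1.381.
True area = apparent / (areal scale) = 222000 / 1.381 ≈ 161000 km².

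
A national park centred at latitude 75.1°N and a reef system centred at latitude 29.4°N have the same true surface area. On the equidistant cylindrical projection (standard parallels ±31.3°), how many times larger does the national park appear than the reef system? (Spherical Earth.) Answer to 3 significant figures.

The equidistant cylindrical projection with φ₀ = 31.3° has h = 1 (meridians true) and k = cos φ₀ / cos φ along parallels.
Areal scale at 75.1°: h·k = 1.000 × 3.323 = 3.323.
Areal scale at 29.4°: h·k = 1.000 × 0.9808 = 0.9808.
Ratio = 3.323/0.9808 ≈ 3.39.

3.39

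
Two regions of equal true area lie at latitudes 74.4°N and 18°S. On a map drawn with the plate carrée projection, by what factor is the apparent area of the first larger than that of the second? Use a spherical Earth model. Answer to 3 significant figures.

In the plate carrée (x = Rλ, y = Rφ), meridians are true-scale (h = 1) and parallels are stretched by k = sec φ.
Areal scale at 74.4°: h·k = 1.000 × 3.719 = 3.719.
Areal scale at 18°: h·k = 1.000 × 1.051 = 1.051.
Ratio = 3.719/1.051 ≈ 3.54.

3.54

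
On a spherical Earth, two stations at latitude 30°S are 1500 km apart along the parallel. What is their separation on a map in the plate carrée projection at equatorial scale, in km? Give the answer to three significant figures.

1730 km

For the equirectangular projection with φ₀ = 0 (plate carrée), h = 1 along meridians and k = sec φ along parallels.
Along the parallel, k = sec 30° = 1/0.8660 = 1.155.
Map distance = 1500 × 1.155 ≈ 1730 km.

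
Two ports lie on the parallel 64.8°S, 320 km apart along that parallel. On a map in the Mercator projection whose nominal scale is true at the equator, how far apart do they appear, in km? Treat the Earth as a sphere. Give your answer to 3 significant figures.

752 km

Mercator is conformal, so the point scale is isotropic: h = k = sec φ = 1/cos φ.
Along the parallel, k = sec 64.8° = 1/0.4258 = 2.349.
Map distance = 320 × 2.349 ≈ 752 km.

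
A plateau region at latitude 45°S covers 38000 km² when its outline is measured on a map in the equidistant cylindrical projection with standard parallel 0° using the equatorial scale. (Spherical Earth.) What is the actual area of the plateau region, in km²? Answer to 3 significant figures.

26900 km²

For the equirectangular projection with φ₀ = 0 (plate carrée), h = 1 along meridians and k = sec φ along parallels.
Areal scale = h·k = 1 × sec φ; at 45°, h = 1.000, k = 1.414, so h·k = 1.414.
True area = apparent / (areal scale) = 38000 / 1.414 ≈ 26900 km².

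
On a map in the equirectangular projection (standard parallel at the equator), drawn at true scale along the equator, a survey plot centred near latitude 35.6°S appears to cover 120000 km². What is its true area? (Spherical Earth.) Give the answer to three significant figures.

For the equirectangular projection with φ₀ = 0 (plate carrée), h = 1 along meridians and k = sec φ along parallels.
Areal scale = h·k = 1 × sec φ; at 35.6°, h = 1.000, k = 1.230, so h·k = 1.230.
True area = apparent / (areal scale) = 120000 / 1.230 ≈ 97600 km².

97600 km²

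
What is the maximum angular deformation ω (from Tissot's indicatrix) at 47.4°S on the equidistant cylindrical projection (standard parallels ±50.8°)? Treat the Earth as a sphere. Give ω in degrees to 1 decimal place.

In the equirectangular projection with standard parallel φ₀ = 50.8° (x = Rλ cos φ₀, y = Rφ), meridians are true-scale (h = 1) and the parallel scale is k = cos φ₀ / cos φ.
At 47.4°: h = 1.000, k = 0.9337; principal scales a = 1.000, b = 0.9337.
sin(ω/2) = (a − b)/(a + b) = 0.06626/1.934 = 0.03426, so ω = 2 arcsin(0.03426) ≈ 3.9°.

3.9°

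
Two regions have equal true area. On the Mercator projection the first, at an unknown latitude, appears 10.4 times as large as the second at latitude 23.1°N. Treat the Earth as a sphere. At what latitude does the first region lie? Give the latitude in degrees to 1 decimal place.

For equal true areas on Mercator, apparent areas scale as sec²φ, so the ratio is cos²φ₂ / cos²φ₁.
cos²φ₂ / cos²φ₁ = 10.4  ⇒  cos φ₁ = cos 23.1° / √10.4 = 0.9198/3.225 = 0.2852.
φ₁ = arccos(0.2852) ≈ 73.4°.

73.4°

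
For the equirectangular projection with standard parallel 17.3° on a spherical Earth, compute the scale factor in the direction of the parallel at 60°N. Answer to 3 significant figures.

1.91

In the equirectangular projection with standard parallel φ₀ = 17.3° (x = Rλ cos φ₀, y = Rφ), meridians are true-scale (h = 1) and the parallel scale is k = cos φ₀ / cos φ.
k = cos 17.3° / cos 60° = 0.9548/0.5000 = 1.910.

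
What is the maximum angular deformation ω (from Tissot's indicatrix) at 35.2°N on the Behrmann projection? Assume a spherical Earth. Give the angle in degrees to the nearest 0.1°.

The Behrmann projection is cylindrical equal-area with φ₀ = 30°. A cylindrical equal-area projection with standard parallel φ₀ has meridian scale h = cos φ / cos φ₀ and parallel scale k = cos φ₀ / cos φ (so areas are preserved, h·k = 1).
At 35.2°: h = 0.9436, k = 1.060; principal scales a = 1.060, b = 0.9436.
sin(ω/2) = (a − b)/(a + b) = 0.1163/2.003 = 0.05803, so ω = 2 arcsin(0.05803) ≈ 6.7°.

6.7°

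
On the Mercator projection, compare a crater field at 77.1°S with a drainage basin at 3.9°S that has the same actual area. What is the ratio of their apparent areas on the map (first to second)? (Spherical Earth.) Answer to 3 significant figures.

Mercator is conformal with k = sec φ, so areal scale = k² = sec²φ.
At 77.1°: sec²(77.1°) = 1/0.2233² = 20.06.
At 3.9°: sec²(3.9°) = 1/0.9977² = 1.005.
Ratio = 20.06/1.005 = cos²(3.9°)/cos²(77.1°) ≈ 20.0.

20.0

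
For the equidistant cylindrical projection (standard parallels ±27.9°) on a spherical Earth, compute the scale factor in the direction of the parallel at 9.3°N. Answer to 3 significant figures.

0.896

With standard parallel φ₀ = 27.9°, the equirectangular projection gives x = Rλ cos φ₀, y = Rφ, so h = 1 and k = cos 27.9° / cos φ.
k = cos 27.9° / cos 9.3° = 0.8838/0.9869 = 0.8955.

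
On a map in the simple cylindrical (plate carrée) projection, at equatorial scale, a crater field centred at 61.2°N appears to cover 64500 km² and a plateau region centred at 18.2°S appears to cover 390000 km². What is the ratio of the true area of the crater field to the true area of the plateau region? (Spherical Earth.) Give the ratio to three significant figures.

On the plate carrée, areal scale = h·k = 1 × sec φ, so true area = apparent × cos φ.
True area of crater field: 64500 × cos(61.2°) = 64500 × 0.4818 = 31070 km².
True area of plateau region: 390000 × cos(18.2°) = 390000 × 0.9500 = 370500 km².
Ratio = 31070 / 370500 ≈ 0.0839.

0.0839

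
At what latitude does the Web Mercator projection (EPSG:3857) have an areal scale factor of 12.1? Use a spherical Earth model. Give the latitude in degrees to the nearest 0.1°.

Mercator areal scale is sec²φ.
sec²φ = 12.1  ⇒  cos²φ = 0.08264  ⇒  cos φ = 0.2875.
φ = arccos(0.2875) ≈ 73.3°.

73.3°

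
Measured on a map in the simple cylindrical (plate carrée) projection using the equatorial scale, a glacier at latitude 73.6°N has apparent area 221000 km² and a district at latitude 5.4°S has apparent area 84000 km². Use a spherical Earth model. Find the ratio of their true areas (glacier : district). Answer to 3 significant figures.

0.746

On the plate carrée, areal scale = h·k = 1 × sec φ, so true area = apparent × cos φ.
True area of glacier: 221000 × cos(73.6°) = 221000 × 0.2823 = 62400 km².
True area of district: 84000 × cos(5.4°) = 84000 × 0.9956 = 83630 km².
Ratio = 62400 / 83630 ≈ 0.746.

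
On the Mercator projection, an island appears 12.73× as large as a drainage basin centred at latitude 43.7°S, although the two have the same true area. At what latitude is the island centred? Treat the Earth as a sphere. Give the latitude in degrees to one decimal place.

78.3°

For equal true areas on Mercator, apparent areas scale as sec²φ, so the ratio is cos²φ₂ / cos²φ₁.
cos²φ₂ / cos²φ₁ = 12.73  ⇒  cos φ₁ = cos 43.7° / √12.73 = 0.7230/3.568 = 0.2026.
φ₁ = arccos(0.2026) ≈ 78.3°.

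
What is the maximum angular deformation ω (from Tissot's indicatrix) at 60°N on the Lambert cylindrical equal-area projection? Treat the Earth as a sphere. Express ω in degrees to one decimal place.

73.7°

The Lambert cylindrical equal-area projection is the cylindrical equal-area projection with its standard parallel at the equator (φ₀ = 0). A cylindrical equal-area projection with standard parallel φ₀ has meridian scale h = cos φ / cos φ₀ and parallel scale k = cos φ₀ / cos φ (so areas are preserved, h·k = 1).
At 60°: h = 0.5000, k = 2.000; principal scales a = 2.000, b = 0.5000.
sin(ω/2) = (a − b)/(a + b) = 1.500/2.500 = 0.6000, so ω = 2 arcsin(0.6000) ≈ 73.7°.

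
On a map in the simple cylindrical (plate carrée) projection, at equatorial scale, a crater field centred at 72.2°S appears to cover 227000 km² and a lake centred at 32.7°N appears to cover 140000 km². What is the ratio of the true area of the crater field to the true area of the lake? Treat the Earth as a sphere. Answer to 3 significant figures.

Plate carrée has h = 1 and k = sec φ, giving areal scale sec φ; true area = (apparent area) · cos φ.
True area of crater field: 227000 × cos(72.2°) = 227000 × 0.3057 = 69390 km².
True area of lake: 140000 × cos(32.7°) = 140000 × 0.8415 = 117800 km².
Ratio = 69390 / 117800 ≈ 0.589.

0.589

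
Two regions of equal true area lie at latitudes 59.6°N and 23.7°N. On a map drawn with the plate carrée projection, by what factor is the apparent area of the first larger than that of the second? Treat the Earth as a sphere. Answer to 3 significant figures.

Plate carrée maps x = Rλ, y = Rφ. The meridian scale is h = 1 and the parallel scale is k = 1/cos φ = sec φ.
Areal scale at 59.6°: h·k = 1.000 × 1.976 = 1.976.
Areal scale at 23.7°: h·k = 1.000 × 1.092 = 1.092.
Ratio = 1.976/1.092 ≈ 1.81.

1.81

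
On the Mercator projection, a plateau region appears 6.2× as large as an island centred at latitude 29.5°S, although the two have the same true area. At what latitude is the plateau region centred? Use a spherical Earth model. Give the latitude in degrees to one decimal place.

On Mercator, (apparent₁)/(apparent₂) = sec²φ₁ / sec²φ₂ when true areas are equal.
cos²φ₂ / cos²φ₁ = 6.2  ⇒  cos φ₁ = cos 29.5° / √6.2 = 0.8704/2.490 = 0.3495.
φ₁ = arccos(0.3495) ≈ 69.5°.

69.5°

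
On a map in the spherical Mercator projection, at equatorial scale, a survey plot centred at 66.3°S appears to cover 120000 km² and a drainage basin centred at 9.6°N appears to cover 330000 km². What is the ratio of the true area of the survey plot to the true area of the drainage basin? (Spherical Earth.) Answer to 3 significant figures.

0.0604

Since Mercator area scale is 1/cos²φ, the true area equals the apparent area multiplied by cos²φ.
True area of survey plot: 120000 × cos²(66.3°) = 120000 × 0.1616 = 19390 km².
True area of drainage basin: 330000 × cos²(9.6°) = 330000 × 0.9722 = 320800 km².
Ratio = 19390 / 320800 ≈ 0.0604.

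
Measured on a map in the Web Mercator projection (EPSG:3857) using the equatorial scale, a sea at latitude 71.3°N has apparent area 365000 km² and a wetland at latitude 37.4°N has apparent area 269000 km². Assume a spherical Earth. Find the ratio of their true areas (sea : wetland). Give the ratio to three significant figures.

0.221

Since Mercator area scale is 1/cos²φ, the true area equals the apparent area multiplied by cos²φ.
True area of sea: 365000 × cos²(71.3°) = 365000 × 0.1028 = 37520 km².
True area of wetland: 269000 × cos²(37.4°) = 269000 × 0.6311 = 169800 km².
Ratio = 37520 / 169800 ≈ 0.221.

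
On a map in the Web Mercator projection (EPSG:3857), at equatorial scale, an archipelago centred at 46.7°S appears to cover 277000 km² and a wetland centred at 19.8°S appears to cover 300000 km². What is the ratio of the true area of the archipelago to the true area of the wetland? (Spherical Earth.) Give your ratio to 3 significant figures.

Since Mercator area scale is 1/cos²φ, the true area equals the apparent area multiplied by cos²φ.
True area of archipelago: 277000 × cos²(46.7°) = 277000 × 0.4703 = 130300 km².
True area of wetland: 300000 × cos²(19.8°) = 300000 × 0.8853 = 265600 km².
Ratio = 130300 / 265600 ≈ 0.491.

0.491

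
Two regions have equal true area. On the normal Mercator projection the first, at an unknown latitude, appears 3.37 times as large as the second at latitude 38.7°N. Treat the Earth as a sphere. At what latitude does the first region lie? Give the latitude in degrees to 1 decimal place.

On Mercator, (apparent₁)/(apparent₂) = sec²φ₁ / sec²φ₂ when true areas are equal.
cos²φ₂ / cos²φ₁ = 3.37  ⇒  cos φ₁ = cos 38.7° / √3.37 = 0.7804/1.836 = 0.4251.
φ₁ = arccos(0.4251) ≈ 64.8°.

64.8°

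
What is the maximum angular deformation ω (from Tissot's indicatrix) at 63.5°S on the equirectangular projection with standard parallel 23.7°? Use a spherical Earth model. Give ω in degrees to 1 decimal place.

With standard parallel φ₀ = 23.7°, the equirectangular projection gives x = Rλ cos φ₀, y = Rφ, so h = 1 and k = cos 23.7° / cos φ.
At 63.5°: h = 1.000, k = 2.052; principal scales a = 2.052, b = 1.000.
sin(ω/2) = (a − b)/(a + b) = 1.052/3.052 = 0.3447, so ω = 2 arcsin(0.3447) ≈ 40.3°.

40.3°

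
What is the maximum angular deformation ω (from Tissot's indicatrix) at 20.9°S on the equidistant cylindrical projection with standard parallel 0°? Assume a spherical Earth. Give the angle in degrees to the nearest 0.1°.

3.9°

For the equirectangular projection with φ₀ = 0 (plate carrée), h = 1 along meridians and k = sec φ along parallels.
At 20.9°: h = 1.000, k = 1.070; principal scales a = 1.070, b = 1.000.
sin(ω/2) = (a − b)/(a + b) = 0.07043/2.070 = 0.03402, so ω = 2 arcsin(0.03402) ≈ 3.9°.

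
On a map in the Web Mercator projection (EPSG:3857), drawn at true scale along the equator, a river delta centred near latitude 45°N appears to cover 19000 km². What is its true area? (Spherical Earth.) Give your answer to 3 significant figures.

9500 km²

Mercator is conformal, so the point scale is isotropic: h = k = sec φ = 1/cos φ.
Areal scale = k² = sec²φ = 1/cos²(45°) = 1/0.7071² = 2.000.
True area = apparent / (areal scale) = 19000 / 2.000 ≈ 9500 km².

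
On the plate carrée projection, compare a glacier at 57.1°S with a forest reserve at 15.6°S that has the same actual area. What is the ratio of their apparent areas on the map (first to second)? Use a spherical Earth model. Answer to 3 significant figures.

1.77

For the equirectangular projection with φ₀ = 0 (plate carrée), h = 1 along meridians and k = sec φ along parallels.
Areal scale at 57.1°: h·k = 1.000 × 1.841 = 1.841.
Areal scale at 15.6°: h·k = 1.000 × 1.038 = 1.038.
Ratio = 1.841/1.038 ≈ 1.77.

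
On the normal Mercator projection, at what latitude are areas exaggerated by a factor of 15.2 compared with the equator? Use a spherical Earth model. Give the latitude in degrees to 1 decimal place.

75.1°

Mercator areal scale is sec²φ.
sec²φ = 15.2  ⇒  cos²φ = 0.06579  ⇒  cos φ = 0.2565.
φ = arccos(0.2565) ≈ 75.1°.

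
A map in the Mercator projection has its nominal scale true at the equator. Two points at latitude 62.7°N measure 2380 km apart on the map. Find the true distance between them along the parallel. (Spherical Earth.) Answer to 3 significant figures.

Mercator is conformal, so the point scale is isotropic: h = k = sec φ = 1/cos φ.
Along the parallel at 62.7°, map distances are exaggerated by k = sec 62.7° = 2.180.
True distance = 2380 / 2.180 = 2380 × cos 62.7° ≈ 1090 km.

1090 km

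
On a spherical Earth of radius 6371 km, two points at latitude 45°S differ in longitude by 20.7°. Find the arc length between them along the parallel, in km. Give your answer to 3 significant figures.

Arc length along a parallel = R cos φ · Δλ (with Δλ in radians).
= 6371 × cos 45° × (20.7° × π/180) = 6371 × 0.7071 × 0.3613 ≈ 1630 km.

1630 km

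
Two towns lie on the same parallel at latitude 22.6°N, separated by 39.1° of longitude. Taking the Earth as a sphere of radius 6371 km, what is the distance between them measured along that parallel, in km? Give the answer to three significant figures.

4010 km

Arc length along a parallel = R cos φ · Δλ (with Δλ in radians).
= 6371 × cos 22.6° × (39.1° × π/180) = 6371 × 0.9232 × 0.6824 ≈ 4010 km.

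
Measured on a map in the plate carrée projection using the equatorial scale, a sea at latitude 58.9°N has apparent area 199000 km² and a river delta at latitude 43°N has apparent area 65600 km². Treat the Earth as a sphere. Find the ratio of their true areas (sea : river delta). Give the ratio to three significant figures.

2.14

On the plate carrée, areal scale = h·k = 1 × sec φ, so true area = apparent × cos φ.
True area of sea: 199000 × cos(58.9°) = 199000 × 0.5165 = 102800 km².
True area of river delta: 65600 × cos(43°) = 65600 × 0.7314 = 47980 km².
Ratio = 102800 / 47980 ≈ 2.14.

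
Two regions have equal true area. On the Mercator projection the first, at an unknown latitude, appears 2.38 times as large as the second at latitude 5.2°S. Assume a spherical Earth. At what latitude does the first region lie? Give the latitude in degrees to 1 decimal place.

49.8°

Mercator areal scale is sec²φ, so apparent-area ratio = sec²φ₁ / sec²φ₂ = cos²φ₂ / cos²φ₁.
cos²φ₂ / cos²φ₁ = 2.38  ⇒  cos φ₁ = cos 5.2° / √2.38 = 0.9959/1.543 = 0.6455.
φ₁ = arccos(0.6455) ≈ 49.8°.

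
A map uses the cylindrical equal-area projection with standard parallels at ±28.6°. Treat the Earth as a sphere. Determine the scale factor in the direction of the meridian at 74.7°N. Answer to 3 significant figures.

For cylindrical equal-area with standard parallel φ₀, h = cos φ / cos φ₀ and k = cos φ₀ / cos φ, so h·k = 1.
h = cos 74.7° / cos 28.6° = 0.2639/0.8780 = 0.3005.

0.301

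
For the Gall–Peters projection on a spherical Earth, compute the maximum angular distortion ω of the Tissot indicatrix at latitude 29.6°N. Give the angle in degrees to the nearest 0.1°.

The Gall–Peters projection is cylindrical equal-area with φ₀ = 45°. For cylindrical equal-area with standard parallel φ₀, h = cos φ / cos φ₀ and k = cos φ₀ / cos φ, so h·k = 1.
At 29.6°: h = 1.230, k = 0.8132; principal scales a = 1.230, b = 0.8132.
sin(ω/2) = (a − b)/(a + b) = 0.4164/2.043 = 0.2038, so ω = 2 arcsin(0.2038) ≈ 23.5°.

23.5°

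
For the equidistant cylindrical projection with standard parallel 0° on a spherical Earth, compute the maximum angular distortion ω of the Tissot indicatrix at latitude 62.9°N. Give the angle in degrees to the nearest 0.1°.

In the plate carrée (x = Rλ, y = Rφ), meridians are true-scale (h = 1) and parallels are stretched by k = sec φ.
At 62.9°: h = 1.000, k = 2.195; principal scales a = 2.195, b = 1.000.
sin(ω/2) = (a − b)/(a + b) = 1.195/3.195 = 0.3741, so ω = 2 arcsin(0.3741) ≈ 43.9°.

43.9°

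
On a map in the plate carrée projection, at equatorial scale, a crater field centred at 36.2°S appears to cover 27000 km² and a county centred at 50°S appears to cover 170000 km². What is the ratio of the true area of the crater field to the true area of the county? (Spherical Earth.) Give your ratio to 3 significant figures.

0.199

Plate carrée has h = 1 and k = sec φ, giving areal scale sec φ; true area = (apparent area) · cos φ.
True area of crater field: 27000 × cos(36.2°) = 27000 × 0.8070 = 21790 km².
True area of county: 170000 × cos(50°) = 170000 × 0.6428 = 109300 km².
Ratio = 21790 / 109300 ≈ 0.199.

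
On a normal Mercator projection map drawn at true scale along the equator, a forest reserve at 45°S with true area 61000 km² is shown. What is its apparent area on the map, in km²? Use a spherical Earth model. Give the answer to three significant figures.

The Mercator projection is conformal; its linear scale factor is the same in every direction and equals sec φ = 1/cos φ.
Areal scale = k² = sec²φ = 1/cos²(45°) = 1/0.7071² = 2.000.
Apparent area = 61000 × 2.000 ≈ 122000 km².

122000 km²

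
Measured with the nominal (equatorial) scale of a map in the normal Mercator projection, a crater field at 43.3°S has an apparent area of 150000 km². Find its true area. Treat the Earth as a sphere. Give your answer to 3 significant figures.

79400 km²

Mercator is conformal, so the point scale is isotropic: h = k = sec φ = 1/cos φ.
Areal scale = k² = sec²φ = 1/cos²(43.3°) = 1/0.7278² = 1.888.
True area = apparent / (areal scale) = 150000 / 1.888 ≈ 79400 km².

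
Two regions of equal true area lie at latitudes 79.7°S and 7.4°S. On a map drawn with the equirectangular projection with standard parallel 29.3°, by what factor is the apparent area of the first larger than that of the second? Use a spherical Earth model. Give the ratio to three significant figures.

In the equirectangular projection with standard parallel φ₀ = 29.3° (x = Rλ cos φ₀, y = Rφ), meridians are true-scale (h = 1) and the parallel scale is k = cos φ₀ / cos φ.
Areal scale at 79.7°: h·k = 1.000 × 4.877 = 4.877.
Areal scale at 7.4°: h·k = 1.000 × 0.8794 = 0.8794.
Ratio = 4.877/0.8794 ≈ 5.55.

5.55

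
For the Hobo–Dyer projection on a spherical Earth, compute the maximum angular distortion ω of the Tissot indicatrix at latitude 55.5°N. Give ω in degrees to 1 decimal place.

The Hobo–Dyer projection is cylindrical equal-area with φ₀ = 37.5°. For cylindrical equal-area with standard parallel φ₀, h = cos φ / cos φ₀ and k = cos φ₀ / cos φ, so h·k = 1.
At 55.5°: h = 0.7139, k = 1.401; principal scales a = 1.401, b = 0.7139.
sin(ω/2) = (a − b)/(a + b) = 0.6867/2.115 = 0.3248, so ω = 2 arcsin(0.3248) ≈ 37.9°.

37.9°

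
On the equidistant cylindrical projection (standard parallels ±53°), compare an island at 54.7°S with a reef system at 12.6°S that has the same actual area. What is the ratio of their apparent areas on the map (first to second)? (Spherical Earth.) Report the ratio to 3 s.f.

In the equirectangular projection with standard parallel φ₀ = 53° (x = Rλ cos φ₀, y = Rφ), meridians are true-scale (h = 1) and the parallel scale is k = cos φ₀ / cos φ.
Areal scale at 54.7°: h·k = 1.000 × 1.041 = 1.041.
Areal scale at 12.6°: h·k = 1.000 × 0.6167 = 0.6167.
Ratio = 1.041/0.6167 ≈ 1.69.

1.69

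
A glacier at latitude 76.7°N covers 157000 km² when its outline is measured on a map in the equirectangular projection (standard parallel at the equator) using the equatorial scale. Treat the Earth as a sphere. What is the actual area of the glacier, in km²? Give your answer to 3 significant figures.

Plate carrée maps x = Rλ, y = Rφ. The meridian scale is h = 1 and the parallel scale is k = 1/cos φ = sec φ.
Areal scale = h·k = 1 × sec φ; at 76.7°, h = 1.000, k = 4.347, so h·k = 4.347.
True area = apparent / (areal scale) = 157000 / 4.347 ≈ 36100 km².

36100 km²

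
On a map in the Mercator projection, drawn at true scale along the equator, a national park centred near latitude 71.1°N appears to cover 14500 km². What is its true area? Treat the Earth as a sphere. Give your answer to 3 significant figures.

1520 km²

Mercator is conformal, so the point scale is isotropic: h = k = sec φ = 1/cos φ.
Areal scale = k² = sec²φ = 1/cos²(71.1°) = 1/0.3239² = 9.531.
True area = apparent / (areal scale) = 14500 / 9.531 ≈ 1520 km².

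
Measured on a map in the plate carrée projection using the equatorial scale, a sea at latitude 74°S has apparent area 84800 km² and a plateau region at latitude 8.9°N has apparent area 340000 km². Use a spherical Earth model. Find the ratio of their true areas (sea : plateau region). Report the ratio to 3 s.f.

0.0696

On the plate carrée, areal scale = h·k = 1 × sec φ, so true area = apparent × cos φ.
True area of sea: 84800 × cos(74°) = 84800 × 0.2756 = 23370 km².
True area of plateau region: 340000 × cos(8.9°) = 340000 × 0.9880 = 335900 km².
Ratio = 23370 / 335900 ≈ 0.0696.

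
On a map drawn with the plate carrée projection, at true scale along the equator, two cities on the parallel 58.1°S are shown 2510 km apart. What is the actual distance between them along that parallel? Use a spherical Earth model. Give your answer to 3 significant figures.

Plate carrée maps x = Rλ, y = Rφ. The meridian scale is h = 1 and the parallel scale is k = 1/cos φ = sec φ.
Along the parallel at 58.1°, map distances are exaggerated by k = sec 58.1° = 1.892.
True distance = 2510 / 1.892 = 2510 × cos 58.1° ≈ 1330 km.

1330 km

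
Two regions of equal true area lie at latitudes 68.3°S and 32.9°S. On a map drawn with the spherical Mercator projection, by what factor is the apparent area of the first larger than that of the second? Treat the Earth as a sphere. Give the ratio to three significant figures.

5.16

Mercator is conformal with k = sec φ, so areal scale = k² = sec²φ.
At 68.3°: sec²(68.3°) = 1/0.3697² = 7.315.
At 32.9°: sec²(32.9°) = 1/0.8396² = 1.419.
Ratio = 7.315/1.419 = cos²(32.9°)/cos²(68.3°) ≈ 5.16.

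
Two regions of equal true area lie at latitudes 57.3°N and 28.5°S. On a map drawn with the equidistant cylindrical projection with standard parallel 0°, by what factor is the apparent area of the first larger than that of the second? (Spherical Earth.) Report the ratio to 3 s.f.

Plate carrée maps x = Rλ, y = Rφ. The meridian scale is h = 1 and the parallel scale is k = 1/cos φ = sec φ.
Areal scale at 57.3°: h·k = 1.000 × 1.851 = 1.851.
Areal scale at 28.5°: h·k = 1.000 × 1.138 = 1.138.
Ratio = 1.851/1.138 ≈ 1.63.

1.63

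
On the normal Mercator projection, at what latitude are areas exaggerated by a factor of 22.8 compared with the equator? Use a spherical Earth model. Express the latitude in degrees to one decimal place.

77.9°

Mercator areal scale is sec²φ.
sec²φ = 22.8  ⇒  cos²φ = 0.04386  ⇒  cos φ = 0.2094.
φ = arccos(0.2094) ≈ 77.9°.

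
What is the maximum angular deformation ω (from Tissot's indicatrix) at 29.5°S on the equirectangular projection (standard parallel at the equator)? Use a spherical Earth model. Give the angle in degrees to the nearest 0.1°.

7.9°

In the plate carrée (x = Rλ, y = Rφ), meridians are true-scale (h = 1) and parallels are stretched by k = sec φ.
At 29.5°: h = 1.000, k = 1.149; principal scales a = 1.149, b = 1.000.
sin(ω/2) = (a − b)/(a + b) = 0.1490/2.149 = 0.06932, so ω = 2 arcsin(0.06932) ≈ 7.9°.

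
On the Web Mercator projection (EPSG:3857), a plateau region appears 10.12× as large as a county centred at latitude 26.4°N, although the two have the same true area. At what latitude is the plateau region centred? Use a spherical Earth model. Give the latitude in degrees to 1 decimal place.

For equal true areas on Mercator, apparent areas scale as sec²φ, so the ratio is cos²φ₂ / cos²φ₁.
cos²φ₂ / cos²φ₁ = 10.12  ⇒  cos φ₁ = cos 26.4° / √10.12 = 0.8957/3.181 = 0.2816.
φ₁ = arccos(0.2816) ≈ 73.6°.

73.6°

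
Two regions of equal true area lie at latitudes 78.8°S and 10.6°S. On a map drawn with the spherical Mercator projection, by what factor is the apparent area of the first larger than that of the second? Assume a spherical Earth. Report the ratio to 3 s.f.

Mercator areal scale is sec²φ.
At 78.8°: sec²(78.8°) = 1/0.1942² = 26.51.
At 10.6°: sec²(10.6°) = 1/0.9829² = 1.035.
Ratio = 26.51/1.035 = cos²(10.6°)/cos²(78.8°) ≈ 25.6.

25.6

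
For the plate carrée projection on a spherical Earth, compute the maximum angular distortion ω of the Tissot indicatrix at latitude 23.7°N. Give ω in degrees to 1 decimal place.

5.0°

Plate carrée maps x = Rλ, y = Rφ. The meridian scale is h = 1 and the parallel scale is k = 1/cos φ = sec φ.
At 23.7°: h = 1.000, k = 1.092; principal scales a = 1.092, b = 1.000.
sin(ω/2) = (a − b)/(a + b) = 0.09211/2.092 = 0.04403, so ω = 2 arcsin(0.04403) ≈ 5.0°.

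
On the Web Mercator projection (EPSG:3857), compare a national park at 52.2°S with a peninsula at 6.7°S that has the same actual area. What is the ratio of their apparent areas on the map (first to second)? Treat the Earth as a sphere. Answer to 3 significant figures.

2.63

Mercator is conformal with k = sec φ, so areal scale = k² = sec²φ.
At 52.2°: sec²(52.2°) = 1/0.6129² = 2.662.
At 6.7°: sec²(6.7°) = 1/0.9932² = 1.014.
Ratio = 2.662/1.014 = cos²(6.7°)/cos²(52.2°) ≈ 2.63.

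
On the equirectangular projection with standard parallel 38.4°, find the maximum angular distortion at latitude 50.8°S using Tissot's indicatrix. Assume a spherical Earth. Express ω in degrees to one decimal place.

With standard parallel φ₀ = 38.4°, the equirectangular projection gives x = Rλ cos φ₀, y = Rφ, so h = 1 and k = cos 38.4° / cos φ.
At 50.8°: h = 1.000, k = 1.240; principal scales a = 1.240, b = 1.000.
sin(ω/2) = (a − b)/(a + b) = 0.2400/2.240 = 0.1071, so ω = 2 arcsin(0.1071) ≈ 12.3°.

12.3°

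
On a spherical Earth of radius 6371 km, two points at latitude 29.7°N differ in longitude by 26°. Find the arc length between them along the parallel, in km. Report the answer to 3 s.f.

Arc length along a parallel = R cos φ · Δλ (with Δλ in radians).
= 6371 × cos 29.7° × (26° × π/180) = 6371 × 0.8686 × 0.4538 ≈ 2510 km.

2510 km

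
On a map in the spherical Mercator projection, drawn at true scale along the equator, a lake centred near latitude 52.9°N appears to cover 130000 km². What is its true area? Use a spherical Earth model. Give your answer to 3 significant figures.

47300 km²

For Mercator, h = k = sec φ (a conformal cylindrical projection has a single point scale, 1/cos φ).
Areal scale = k² = sec²φ = 1/cos²(52.9°) = 1/0.6032² = 2.748.
True area = apparent / (areal scale) = 130000 / 2.748 ≈ 47300 km².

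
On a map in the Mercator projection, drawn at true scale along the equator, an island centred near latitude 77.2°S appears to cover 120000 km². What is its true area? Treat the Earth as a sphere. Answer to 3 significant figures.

5890 km²

For Mercator, h = k = sec φ (a conformal cylindrical projection has a single point scale, 1/cos φ).
Areal scale = k² = sec²φ = 1/cos²(77.2°) = 1/0.2215² = 20.37.
True area = apparent / (areal scale) = 120000 / 20.37 ≈ 5890 km².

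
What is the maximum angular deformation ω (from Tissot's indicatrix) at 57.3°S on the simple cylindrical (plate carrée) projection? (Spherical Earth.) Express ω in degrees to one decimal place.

In the plate carrée (x = Rλ, y = Rφ), meridians are true-scale (h = 1) and parallels are stretched by k = sec φ.
At 57.3°: h = 1.000, k = 1.851; principal scales a = 1.851, b = 1.000.
sin(ω/2) = (a − b)/(a + b) = 0.8510/2.851 = 0.2985, so ω = 2 arcsin(0.2985) ≈ 34.7°.

34.7°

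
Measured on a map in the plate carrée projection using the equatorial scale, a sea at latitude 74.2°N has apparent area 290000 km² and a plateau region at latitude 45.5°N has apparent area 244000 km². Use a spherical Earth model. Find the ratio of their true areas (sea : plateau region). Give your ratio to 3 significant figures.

0.462

On the plate carrée, areal scale = h·k = 1 × sec φ, so true area = apparent × cos φ.
True area of sea: 290000 × cos(74.2°) = 290000 × 0.2723 = 78960 km².
True area of plateau region: 244000 × cos(45.5°) = 244000 × 0.7009 = 171000 km².
Ratio = 78960 / 171000 ≈ 0.462.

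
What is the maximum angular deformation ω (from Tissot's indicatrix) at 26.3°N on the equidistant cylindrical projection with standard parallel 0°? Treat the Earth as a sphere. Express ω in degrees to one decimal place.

6.3°

In the plate carrée (x = Rλ, y = Rφ), meridians are true-scale (h = 1) and parallels are stretched by k = sec φ.
At 26.3°: h = 1.000, k = 1.115; principal scales a = 1.115, b = 1.000.
sin(ω/2) = (a − b)/(a + b) = 0.1155/2.115 = 0.05458, so ω = 2 arcsin(0.05458) ≈ 6.3°.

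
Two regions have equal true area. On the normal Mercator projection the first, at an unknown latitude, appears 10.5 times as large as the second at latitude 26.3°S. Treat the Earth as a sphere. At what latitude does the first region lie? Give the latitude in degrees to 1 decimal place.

For equal true areas on Mercator, apparent areas scale as sec²φ, so the ratio is cos²φ₂ / cos²φ₁.
cos²φ₂ / cos²φ₁ = 10.5  ⇒  cos φ₁ = cos 26.3° / √10.5 = 0.8965/3.240 = 0.2767.
φ₁ = arccos(0.2767) ≈ 73.9°.

73.9°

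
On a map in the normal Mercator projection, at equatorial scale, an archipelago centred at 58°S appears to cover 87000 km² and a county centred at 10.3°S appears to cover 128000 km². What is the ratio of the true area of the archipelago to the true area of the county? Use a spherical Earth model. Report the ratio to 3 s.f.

Mercator's areal exaggeration is sec²φ; hence true area = (apparent area) · cos²φ.
True area of archipelago: 87000 × cos²(58°) = 87000 × 0.2808 = 24430 km².
True area of county: 128000 × cos²(10.3°) = 128000 × 0.9680 = 123900 km².
Ratio = 24430 / 123900 ≈ 0.197.

0.197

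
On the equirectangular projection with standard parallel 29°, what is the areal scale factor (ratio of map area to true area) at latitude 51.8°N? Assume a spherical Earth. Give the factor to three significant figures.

In the equirectangular projection with standard parallel φ₀ = 29° (x = Rλ cos φ₀, y = Rφ), meridians are true-scale (h = 1) and the parallel scale is k = cos φ₀ / cos φ.
Areal scale = h·k = 1 × cos φ₀ / cos φ; at 51.8°, h = 1.000, k = 1.414, so h·k = 1.414.

1.41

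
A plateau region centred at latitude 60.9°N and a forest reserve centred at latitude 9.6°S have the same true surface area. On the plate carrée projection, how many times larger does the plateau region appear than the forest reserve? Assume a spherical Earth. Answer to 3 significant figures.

2.03

Plate carrée maps x = Rλ, y = Rφ. The meridian scale is h = 1 and the parallel scale is k = 1/cos φ = sec φ.
Areal scale at 60.9°: h·k = 1.000 × 2.056 = 2.056.
Areal scale at 9.6°: h·k = 1.000 × 1.014 = 1.014.
Ratio = 2.056/1.014 ≈ 2.03.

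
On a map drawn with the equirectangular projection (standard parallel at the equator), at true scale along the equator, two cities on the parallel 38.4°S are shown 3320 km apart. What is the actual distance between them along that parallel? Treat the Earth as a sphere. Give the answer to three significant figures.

In the plate carrée (x = Rλ, y = Rφ), meridians are true-scale (h = 1) and parallels are stretched by k = sec φ.
Along the parallel at 38.4°, map distances are exaggerated by k = sec 38.4° = 1.276.
True distance = 3320 / 1.276 = 3320 × cos 38.4° ≈ 2600 km.

2600 km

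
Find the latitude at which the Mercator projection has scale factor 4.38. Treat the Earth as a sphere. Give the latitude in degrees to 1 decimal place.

Mercator scale is k = sec φ = 1/cos φ.
1/cos φ = 4.38  ⇒  cos φ = 0.2283  ⇒  φ = arccos(0.2283) ≈ 76.8°.

76.8°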